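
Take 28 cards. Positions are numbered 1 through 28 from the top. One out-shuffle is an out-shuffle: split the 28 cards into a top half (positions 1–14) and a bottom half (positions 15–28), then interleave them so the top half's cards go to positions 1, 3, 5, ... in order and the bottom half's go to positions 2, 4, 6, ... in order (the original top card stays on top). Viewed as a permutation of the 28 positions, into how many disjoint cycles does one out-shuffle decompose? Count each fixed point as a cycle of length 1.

5

Trace each unvisited position around until it returns:
(1) (2 3 5 9 17 6 ... len 18) (4 7 13 25 22 16) (10 19) (28)
5 cycles in total.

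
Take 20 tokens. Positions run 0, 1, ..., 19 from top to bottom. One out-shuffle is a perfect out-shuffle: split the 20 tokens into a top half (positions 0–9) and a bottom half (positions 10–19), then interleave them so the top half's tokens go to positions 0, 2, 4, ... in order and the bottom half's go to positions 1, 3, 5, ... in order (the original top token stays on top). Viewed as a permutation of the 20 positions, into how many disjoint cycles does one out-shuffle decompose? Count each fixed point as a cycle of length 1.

Trace each unvisited position around until it returns:
(0) (1 2 4 8 16 13 ... len 18) (19)
3 cycles in total.

3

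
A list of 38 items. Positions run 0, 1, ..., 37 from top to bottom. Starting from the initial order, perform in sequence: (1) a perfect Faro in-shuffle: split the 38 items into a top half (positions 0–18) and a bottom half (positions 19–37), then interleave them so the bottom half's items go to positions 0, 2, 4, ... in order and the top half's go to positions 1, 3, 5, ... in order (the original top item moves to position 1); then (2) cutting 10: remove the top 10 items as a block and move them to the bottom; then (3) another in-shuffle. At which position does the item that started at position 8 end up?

15

Track the item from position 8 forward through each operation:
  after op 1 (in-shuffle): 8 → 17
  after op 2 (cut 10): 17 → 7
  after op 3 (in-shuffle): 7 → 15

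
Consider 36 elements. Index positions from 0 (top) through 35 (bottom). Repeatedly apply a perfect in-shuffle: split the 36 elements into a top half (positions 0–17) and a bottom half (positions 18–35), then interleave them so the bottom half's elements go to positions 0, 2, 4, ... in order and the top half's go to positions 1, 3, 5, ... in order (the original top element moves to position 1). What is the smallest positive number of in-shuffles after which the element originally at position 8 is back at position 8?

36

Follow position 8 under repeated in-shuffles:
8 → 17 → 35 → 34 → 32 → 28 → 20 → 4 → ... → 8 (length 36)
It first returns after 36 in-shuffles.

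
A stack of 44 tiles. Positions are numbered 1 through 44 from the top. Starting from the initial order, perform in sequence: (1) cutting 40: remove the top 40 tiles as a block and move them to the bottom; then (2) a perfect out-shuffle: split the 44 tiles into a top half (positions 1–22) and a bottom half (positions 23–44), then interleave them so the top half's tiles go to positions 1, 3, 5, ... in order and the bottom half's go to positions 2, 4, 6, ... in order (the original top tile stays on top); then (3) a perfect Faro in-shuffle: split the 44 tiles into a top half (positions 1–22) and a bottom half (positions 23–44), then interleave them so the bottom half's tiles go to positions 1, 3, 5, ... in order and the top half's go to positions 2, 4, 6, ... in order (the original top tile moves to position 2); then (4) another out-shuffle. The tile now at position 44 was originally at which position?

29

Undo the operations in reverse order, starting from position 44:
  undo op 4 (out-shuffle, from bottom half): 44 ← 44
  undo op 3 (in-shuffle, from top half): 44 ← 22
  undo op 2 (out-shuffle, from bottom half): 22 ← 33
  undo op 1 (cut 40): 33 ← 29
So the tile at position 44 came from original position 29.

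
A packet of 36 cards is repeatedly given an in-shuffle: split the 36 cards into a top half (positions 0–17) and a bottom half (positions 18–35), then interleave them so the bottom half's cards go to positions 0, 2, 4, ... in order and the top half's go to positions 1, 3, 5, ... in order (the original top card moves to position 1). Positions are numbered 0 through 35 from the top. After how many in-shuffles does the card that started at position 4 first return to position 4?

Follow position 4 under repeated in-shuffles:
4 → 9 → 19 → 2 → 5 → 11 → 23 → 10 → ... → 4 (length 36)
It first returns after 36 in-shuffles.

36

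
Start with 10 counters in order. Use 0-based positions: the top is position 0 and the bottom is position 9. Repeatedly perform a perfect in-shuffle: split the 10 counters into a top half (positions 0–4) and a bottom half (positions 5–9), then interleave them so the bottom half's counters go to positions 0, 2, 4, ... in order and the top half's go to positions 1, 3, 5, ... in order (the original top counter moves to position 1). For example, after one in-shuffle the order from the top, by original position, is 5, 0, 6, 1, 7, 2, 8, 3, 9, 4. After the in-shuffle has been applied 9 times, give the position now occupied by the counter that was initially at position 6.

Track the counter's position through each in-shuffle:
6 → 2 → 5 → 0 → 1 → 3 → 7 → 4 → 9 → 8

8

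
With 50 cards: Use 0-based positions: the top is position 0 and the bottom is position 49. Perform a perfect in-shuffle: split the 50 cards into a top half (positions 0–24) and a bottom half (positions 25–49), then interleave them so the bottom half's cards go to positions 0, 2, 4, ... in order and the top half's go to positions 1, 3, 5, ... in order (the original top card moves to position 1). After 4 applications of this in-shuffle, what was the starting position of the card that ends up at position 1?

Work backwards from position 1, undoing one in-shuffle at a time:
1 ← 0 ← 25 ← 12 ← 31
So the card now at position 1 started at position 31.

31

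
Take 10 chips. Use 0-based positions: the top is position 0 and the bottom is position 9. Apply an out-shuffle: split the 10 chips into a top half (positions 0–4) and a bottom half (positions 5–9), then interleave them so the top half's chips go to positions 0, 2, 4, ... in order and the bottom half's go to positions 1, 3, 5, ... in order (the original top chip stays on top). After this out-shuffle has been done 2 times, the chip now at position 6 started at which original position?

6

Work backwards from position 6, undoing one out-shuffle at a time:
6 ← 3 ← 6
So the chip now at position 6 started at position 6.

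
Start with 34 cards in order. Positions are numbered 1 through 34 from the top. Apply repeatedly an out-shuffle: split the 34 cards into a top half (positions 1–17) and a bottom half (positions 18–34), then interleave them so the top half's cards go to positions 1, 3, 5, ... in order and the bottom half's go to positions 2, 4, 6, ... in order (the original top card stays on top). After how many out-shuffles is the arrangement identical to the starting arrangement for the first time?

10

The out-shuffle permutes the 34 positions with cycle lengths [1, 1, 2, 10, 10, 10].
Every card is home exactly when every cycle has completed a whole number of laps, i.e. after lcm(1, 2, 10) = 10 out-shuffles.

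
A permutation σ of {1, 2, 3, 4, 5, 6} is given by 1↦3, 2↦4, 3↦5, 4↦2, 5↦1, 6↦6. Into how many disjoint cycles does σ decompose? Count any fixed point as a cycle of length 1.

3

Cycle decomposition: (1 3 5) (2 4) (6).
3 cycles.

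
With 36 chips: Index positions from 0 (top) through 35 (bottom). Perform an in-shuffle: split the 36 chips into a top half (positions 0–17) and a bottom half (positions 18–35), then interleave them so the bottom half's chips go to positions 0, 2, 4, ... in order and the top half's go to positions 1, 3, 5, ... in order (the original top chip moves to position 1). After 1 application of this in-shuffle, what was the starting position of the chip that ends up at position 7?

Work backwards from position 7, undoing one in-shuffle at a time:
7 ← 3
So the chip now at position 7 started at position 3.

3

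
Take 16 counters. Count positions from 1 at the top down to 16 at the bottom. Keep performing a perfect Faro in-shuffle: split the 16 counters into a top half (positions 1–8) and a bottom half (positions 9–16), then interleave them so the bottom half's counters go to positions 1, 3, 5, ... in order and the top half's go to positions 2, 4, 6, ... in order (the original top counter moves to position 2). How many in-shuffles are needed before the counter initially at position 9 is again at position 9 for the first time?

Follow position 9 under repeated in-shuffles:
9 → 1 → 2 → 4 → 8 → 16 → 15 → 13 → 9
It first returns after 8 in-shuffles.

8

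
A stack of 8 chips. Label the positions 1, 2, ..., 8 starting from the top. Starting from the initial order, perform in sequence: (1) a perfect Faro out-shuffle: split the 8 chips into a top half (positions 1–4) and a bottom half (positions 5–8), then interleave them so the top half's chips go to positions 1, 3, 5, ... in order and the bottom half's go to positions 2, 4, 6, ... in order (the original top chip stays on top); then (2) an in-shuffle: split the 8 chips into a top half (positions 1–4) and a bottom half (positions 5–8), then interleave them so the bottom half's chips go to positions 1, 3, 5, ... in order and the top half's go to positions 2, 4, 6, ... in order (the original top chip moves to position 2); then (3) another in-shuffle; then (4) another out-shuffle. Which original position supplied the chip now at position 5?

Undo the operations in reverse order, starting from position 5:
  undo op 4 (out-shuffle, from top half): 5 ← 3
  undo op 3 (in-shuffle, from bottom half): 3 ← 6
  undo op 2 (in-shuffle, from top half): 6 ← 3
  undo op 1 (out-shuffle, from top half): 3 ← 2
So the chip at position 5 came from original position 2.

2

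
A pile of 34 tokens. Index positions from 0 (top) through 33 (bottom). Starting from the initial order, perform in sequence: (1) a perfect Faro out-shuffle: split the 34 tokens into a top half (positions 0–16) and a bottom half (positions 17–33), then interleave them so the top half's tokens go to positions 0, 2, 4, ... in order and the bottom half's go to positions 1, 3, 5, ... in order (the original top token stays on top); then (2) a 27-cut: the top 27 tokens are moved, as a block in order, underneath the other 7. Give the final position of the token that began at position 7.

21

Track the token from position 7 forward through each operation:
  after op 1 (out-shuffle): 7 → 14
  after op 2 (cut 27): 14 → 21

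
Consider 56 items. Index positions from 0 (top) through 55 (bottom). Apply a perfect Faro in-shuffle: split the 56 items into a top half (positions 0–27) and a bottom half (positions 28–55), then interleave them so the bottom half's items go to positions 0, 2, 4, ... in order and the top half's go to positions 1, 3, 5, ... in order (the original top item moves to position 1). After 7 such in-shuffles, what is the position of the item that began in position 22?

Track the item's position through each in-shuffle:
22 → 45 → 34 → 12 → 25 → 51 → 46 → 36

36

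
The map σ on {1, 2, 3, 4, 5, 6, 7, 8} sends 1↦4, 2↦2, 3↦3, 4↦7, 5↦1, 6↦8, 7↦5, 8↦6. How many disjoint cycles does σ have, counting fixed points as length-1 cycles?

Cycle decomposition: (1 4 7 5) (2) (3) (6 8).
4 cycles.

4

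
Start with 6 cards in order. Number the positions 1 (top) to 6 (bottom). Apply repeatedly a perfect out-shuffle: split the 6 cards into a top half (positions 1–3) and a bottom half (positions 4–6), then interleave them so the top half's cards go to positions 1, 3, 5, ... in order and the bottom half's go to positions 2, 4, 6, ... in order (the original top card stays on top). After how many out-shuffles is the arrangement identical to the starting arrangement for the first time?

4

The out-shuffle permutes the 6 positions with cycle lengths [1, 1, 4].
Every card is home exactly when every cycle has completed a whole number of laps, i.e. after lcm(1, 4) = 4 out-shuffles.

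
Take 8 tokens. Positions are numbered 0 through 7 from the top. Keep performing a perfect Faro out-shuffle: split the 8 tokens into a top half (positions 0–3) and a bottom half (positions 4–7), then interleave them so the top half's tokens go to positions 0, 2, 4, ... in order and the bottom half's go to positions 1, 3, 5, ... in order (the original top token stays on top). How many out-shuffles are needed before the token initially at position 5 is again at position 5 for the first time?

Follow position 5 under repeated out-shuffles:
5 → 3 → 6 → 5
It first returns after 3 out-shuffles.

3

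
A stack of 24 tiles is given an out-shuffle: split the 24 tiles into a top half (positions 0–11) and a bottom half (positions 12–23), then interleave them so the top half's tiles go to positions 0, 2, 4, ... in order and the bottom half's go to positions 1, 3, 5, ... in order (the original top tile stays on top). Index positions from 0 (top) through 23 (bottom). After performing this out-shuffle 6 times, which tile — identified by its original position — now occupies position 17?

15

Work backwards from position 17, undoing one out-shuffle at a time:
17 ← 20 ← 10 ← 5 ← 14 ← 7 ← 15
So the tile now at position 17 started at position 15.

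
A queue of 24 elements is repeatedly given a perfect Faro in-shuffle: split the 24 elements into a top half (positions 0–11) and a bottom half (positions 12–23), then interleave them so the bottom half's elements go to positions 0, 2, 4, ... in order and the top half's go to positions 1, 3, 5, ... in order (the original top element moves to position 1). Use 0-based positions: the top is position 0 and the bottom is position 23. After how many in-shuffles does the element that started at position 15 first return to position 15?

Follow position 15 under repeated in-shuffles:
15 → 6 → 13 → 2 → 5 → 11 → 23 → 22 → 20 → 16 → 8 → 17 → 10 → 21 → 18 → 12 → 0 → 1 → 3 → 7 → 15
It first returns after 20 in-shuffles.

20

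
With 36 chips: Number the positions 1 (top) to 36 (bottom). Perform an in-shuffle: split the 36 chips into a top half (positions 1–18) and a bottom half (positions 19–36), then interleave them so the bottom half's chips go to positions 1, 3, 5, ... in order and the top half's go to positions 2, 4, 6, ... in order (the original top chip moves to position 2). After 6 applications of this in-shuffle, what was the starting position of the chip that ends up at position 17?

2

Work backwards from position 17, undoing one in-shuffle at a time:
17 ← 27 ← 32 ← 16 ← 8 ← 4 ← 2
So the chip now at position 17 started at position 2.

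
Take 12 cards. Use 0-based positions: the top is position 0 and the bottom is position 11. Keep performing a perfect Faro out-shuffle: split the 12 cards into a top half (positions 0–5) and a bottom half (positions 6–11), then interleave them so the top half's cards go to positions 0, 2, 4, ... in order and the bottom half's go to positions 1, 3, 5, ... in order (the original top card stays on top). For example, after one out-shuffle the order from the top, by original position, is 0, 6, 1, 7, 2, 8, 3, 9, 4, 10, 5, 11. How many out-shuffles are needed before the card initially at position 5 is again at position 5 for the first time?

10

Follow position 5 under repeated out-shuffles:
5 → 10 → 9 → 7 → 3 → 6 → 1 → 2 → 4 → 8 → 5
It first returns after 10 out-shuffles.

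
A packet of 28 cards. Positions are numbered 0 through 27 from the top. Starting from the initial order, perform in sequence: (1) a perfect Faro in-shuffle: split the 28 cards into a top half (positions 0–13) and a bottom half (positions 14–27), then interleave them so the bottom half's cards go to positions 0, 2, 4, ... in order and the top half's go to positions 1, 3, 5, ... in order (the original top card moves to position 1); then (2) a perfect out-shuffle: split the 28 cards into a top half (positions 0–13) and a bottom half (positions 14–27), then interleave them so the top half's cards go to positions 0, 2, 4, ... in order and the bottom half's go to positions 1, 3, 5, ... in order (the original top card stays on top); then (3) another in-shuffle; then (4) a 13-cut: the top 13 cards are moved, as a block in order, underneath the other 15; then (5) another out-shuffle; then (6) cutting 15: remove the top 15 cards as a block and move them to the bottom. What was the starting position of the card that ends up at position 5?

9

Undo the operations in reverse order, starting from position 5:
  undo op 6 (cut 15): 5 ← 20
  undo op 5 (out-shuffle, from top half): 20 ← 10
  undo op 4 (cut 13): 10 ← 23
  undo op 3 (in-shuffle, from top half): 23 ← 11
  undo op 2 (out-shuffle, from bottom half): 11 ← 19
  undo op 1 (in-shuffle, from top half): 19 ← 9
So the card at position 5 came from original position 9.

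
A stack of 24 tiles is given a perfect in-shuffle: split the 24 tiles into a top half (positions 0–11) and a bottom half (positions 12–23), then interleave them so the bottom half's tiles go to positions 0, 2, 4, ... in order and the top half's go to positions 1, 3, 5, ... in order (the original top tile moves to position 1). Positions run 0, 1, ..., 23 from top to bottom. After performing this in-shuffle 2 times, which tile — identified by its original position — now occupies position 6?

7

Work backwards from position 6, undoing one in-shuffle at a time:
6 ← 15 ← 7
So the tile now at position 6 started at position 7.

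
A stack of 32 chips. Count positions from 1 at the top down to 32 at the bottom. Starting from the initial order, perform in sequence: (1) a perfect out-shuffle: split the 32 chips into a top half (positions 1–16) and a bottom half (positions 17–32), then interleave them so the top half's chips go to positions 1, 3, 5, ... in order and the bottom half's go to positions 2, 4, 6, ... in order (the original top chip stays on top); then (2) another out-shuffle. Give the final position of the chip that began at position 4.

13

Track the chip from position 4 forward through each operation:
  after op 1 (out-shuffle): 4 → 7
  after op 2 (out-shuffle): 7 → 13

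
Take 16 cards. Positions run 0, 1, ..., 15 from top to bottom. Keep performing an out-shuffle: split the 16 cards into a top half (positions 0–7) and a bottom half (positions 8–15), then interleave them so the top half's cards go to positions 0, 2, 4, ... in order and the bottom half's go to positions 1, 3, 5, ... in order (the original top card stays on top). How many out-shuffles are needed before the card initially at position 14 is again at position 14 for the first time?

Follow position 14 under repeated out-shuffles:
14 → 13 → 11 → 7 → 14
It first returns after 4 out-shuffles.

4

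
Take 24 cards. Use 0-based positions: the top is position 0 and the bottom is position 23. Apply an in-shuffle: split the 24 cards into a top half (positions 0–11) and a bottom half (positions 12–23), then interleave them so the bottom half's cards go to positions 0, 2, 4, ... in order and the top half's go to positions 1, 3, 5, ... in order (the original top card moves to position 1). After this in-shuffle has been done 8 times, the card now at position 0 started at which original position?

Work backwards from position 0, undoing one in-shuffle at a time:
0 ← 12 ← 18 ← 21 ← 10 ← 17 ← 8 ← 16 ← 20
So the card now at position 0 started at position 20.

20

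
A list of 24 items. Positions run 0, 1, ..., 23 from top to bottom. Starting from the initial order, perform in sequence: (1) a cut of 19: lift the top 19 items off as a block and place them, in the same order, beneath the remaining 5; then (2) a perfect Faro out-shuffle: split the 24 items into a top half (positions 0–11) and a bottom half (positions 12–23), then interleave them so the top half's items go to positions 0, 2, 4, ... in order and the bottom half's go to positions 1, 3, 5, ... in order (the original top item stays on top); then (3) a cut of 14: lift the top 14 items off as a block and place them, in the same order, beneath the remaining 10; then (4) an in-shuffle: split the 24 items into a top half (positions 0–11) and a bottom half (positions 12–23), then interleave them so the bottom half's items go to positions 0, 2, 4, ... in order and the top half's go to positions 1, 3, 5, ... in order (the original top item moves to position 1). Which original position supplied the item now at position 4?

21

Undo the operations in reverse order, starting from position 4:
  undo op 4 (in-shuffle, from bottom half): 4 ← 14
  undo op 3 (cut 14): 14 ← 4
  undo op 2 (out-shuffle, from top half): 4 ← 2
  undo op 1 (cut 19): 2 ← 21
So the item at position 4 came from original position 21.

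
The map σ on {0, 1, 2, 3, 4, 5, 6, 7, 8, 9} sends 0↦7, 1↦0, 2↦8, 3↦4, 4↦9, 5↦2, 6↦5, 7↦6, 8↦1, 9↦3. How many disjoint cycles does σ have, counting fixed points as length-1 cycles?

2

Cycle decomposition: (0 7 6 5 2 8 1) (3 4 9).
2 cycles.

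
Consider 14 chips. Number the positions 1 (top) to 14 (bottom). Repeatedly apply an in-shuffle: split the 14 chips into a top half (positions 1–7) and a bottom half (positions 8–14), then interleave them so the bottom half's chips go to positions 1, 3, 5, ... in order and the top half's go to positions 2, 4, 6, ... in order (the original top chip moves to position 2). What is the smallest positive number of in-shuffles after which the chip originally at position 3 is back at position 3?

Follow position 3 under repeated in-shuffles:
3 → 6 → 12 → 9 → 3
It first returns after 4 in-shuffles.

4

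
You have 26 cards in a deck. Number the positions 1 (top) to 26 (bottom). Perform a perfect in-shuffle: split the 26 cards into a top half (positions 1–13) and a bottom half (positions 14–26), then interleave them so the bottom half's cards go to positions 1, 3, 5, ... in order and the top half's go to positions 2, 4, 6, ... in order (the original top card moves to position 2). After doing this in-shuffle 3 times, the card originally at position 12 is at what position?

Track the card's position through each in-shuffle:
12 → 24 → 21 → 15

15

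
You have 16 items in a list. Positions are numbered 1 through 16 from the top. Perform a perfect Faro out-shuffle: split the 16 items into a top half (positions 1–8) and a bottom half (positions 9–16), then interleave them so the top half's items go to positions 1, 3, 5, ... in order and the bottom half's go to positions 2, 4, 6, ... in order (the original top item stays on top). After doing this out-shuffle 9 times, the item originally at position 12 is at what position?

Track the item's position through each out-shuffle:
12 → 8 → 15 → 14 → 12 → 8 → 15 → 14 → 12 → 8

8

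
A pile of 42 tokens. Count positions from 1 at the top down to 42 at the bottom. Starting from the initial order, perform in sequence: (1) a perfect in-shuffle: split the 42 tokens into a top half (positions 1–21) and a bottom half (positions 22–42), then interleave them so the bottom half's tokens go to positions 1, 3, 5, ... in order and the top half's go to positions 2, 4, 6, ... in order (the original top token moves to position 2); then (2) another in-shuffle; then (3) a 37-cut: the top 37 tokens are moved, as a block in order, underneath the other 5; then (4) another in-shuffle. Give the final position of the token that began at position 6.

15

Track the token from position 6 forward through each operation:
  after op 1 (in-shuffle): 6 → 12
  after op 2 (in-shuffle): 12 → 24
  after op 3 (cut 37): 24 → 29
  after op 4 (in-shuffle): 29 → 15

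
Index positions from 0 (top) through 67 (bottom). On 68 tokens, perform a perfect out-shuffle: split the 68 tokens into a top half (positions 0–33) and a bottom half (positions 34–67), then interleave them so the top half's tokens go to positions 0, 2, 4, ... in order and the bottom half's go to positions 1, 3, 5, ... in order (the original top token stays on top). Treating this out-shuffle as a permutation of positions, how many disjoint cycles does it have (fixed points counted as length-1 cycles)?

Trace each unvisited position around until it returns:
(0) (1 2 4 8 16 32 ... len 66) (67)
3 cycles in total.

3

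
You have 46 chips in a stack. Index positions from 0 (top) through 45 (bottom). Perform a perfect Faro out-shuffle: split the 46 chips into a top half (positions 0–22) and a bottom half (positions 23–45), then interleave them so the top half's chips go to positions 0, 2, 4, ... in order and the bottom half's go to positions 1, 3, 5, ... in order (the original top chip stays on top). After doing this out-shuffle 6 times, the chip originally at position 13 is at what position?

Track the chip's position through each out-shuffle:
13 → 26 → 7 → 14 → 28 → 11 → 22

22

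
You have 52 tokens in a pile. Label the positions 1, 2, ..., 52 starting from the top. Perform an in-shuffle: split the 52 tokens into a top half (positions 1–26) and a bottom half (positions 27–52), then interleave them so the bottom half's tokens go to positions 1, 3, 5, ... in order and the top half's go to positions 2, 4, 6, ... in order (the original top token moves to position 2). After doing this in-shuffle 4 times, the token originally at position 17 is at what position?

7

Track the token's position through each in-shuffle:
17 → 34 → 15 → 30 → 7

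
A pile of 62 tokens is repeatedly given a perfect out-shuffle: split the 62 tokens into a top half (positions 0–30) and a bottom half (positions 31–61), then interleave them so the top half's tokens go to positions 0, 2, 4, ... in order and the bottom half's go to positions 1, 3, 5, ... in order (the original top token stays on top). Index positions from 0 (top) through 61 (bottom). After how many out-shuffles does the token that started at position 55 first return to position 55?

Follow position 55 under repeated out-shuffles:
55 → 49 → 37 → 13 → 26 → 52 → 43 → 25 → ... → 55 (length 60)
It first returns after 60 out-shuffles.

60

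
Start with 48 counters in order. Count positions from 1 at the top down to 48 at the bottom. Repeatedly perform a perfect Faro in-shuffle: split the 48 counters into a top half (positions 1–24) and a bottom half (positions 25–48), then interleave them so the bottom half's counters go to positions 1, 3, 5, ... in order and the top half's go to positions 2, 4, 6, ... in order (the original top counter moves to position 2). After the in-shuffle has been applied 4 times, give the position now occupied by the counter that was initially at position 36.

Track the counter's position through each in-shuffle:
36 → 23 → 46 → 43 → 37

37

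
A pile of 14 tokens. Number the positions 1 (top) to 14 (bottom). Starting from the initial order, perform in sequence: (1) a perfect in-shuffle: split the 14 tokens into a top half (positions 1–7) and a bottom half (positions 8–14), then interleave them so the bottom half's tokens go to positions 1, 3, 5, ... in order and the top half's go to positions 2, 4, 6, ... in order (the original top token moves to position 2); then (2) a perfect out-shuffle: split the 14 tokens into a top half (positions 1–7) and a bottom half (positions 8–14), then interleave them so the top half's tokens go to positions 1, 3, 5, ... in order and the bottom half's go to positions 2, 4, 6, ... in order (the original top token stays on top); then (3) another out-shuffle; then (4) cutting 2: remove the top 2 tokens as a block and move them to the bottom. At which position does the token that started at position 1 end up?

3

Track the token from position 1 forward through each operation:
  after op 1 (in-shuffle): 1 → 2
  after op 2 (out-shuffle): 2 → 3
  after op 3 (out-shuffle): 3 → 5
  after op 4 (cut 2): 5 → 3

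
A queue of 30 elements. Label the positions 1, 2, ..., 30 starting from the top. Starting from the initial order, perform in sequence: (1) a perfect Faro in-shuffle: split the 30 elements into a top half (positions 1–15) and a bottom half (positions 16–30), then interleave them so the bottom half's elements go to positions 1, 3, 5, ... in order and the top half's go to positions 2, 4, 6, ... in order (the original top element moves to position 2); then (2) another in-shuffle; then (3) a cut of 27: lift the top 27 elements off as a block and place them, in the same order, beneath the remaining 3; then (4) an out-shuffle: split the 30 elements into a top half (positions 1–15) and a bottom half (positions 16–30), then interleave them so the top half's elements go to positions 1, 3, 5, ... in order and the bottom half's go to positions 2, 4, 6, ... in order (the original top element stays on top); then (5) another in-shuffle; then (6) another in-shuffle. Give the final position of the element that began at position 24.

13

Track the element from position 24 forward through each operation:
  after op 1 (in-shuffle): 24 → 17
  after op 2 (in-shuffle): 17 → 3
  after op 3 (cut 27): 3 → 6
  after op 4 (out-shuffle): 6 → 11
  after op 5 (in-shuffle): 11 → 22
  after op 6 (in-shuffle): 22 → 13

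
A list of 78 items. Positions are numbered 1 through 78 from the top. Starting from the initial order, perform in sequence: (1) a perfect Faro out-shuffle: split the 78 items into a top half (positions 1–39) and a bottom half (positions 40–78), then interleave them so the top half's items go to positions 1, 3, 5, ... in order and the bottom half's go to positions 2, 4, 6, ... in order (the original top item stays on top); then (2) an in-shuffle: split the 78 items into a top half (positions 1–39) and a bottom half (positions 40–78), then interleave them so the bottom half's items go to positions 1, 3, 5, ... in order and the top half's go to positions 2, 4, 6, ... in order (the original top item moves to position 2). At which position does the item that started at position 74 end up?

Track the item from position 74 forward through each operation:
  after op 1 (out-shuffle): 74 → 70
  after op 2 (in-shuffle): 70 → 61

61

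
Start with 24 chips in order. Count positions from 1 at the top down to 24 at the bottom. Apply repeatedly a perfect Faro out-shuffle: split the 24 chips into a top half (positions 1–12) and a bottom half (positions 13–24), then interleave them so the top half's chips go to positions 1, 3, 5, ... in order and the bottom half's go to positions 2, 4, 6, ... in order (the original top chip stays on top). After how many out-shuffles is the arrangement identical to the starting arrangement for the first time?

The out-shuffle permutes the 24 positions with cycle lengths [1, 1, 11, 11].
Every chip is home exactly when every cycle has completed a whole number of laps, i.e. after lcm(1, 11) = 11 out-shuffles.

11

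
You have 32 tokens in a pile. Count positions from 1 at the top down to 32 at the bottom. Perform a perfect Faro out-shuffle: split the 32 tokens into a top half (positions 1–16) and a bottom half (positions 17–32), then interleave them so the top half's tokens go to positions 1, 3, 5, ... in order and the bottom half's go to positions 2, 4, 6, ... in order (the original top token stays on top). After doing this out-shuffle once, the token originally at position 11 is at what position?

Track the token's position through each out-shuffle:
11 → 21

21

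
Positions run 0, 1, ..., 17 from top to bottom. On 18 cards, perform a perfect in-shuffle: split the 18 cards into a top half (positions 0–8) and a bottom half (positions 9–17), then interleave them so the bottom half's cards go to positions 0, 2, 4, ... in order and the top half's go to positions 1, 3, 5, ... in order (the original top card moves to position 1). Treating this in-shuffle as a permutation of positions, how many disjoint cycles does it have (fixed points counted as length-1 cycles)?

Trace each unvisited position around until it returns:
(0 1 3 7 15 12 ... len 18)
1 cycle in total.

1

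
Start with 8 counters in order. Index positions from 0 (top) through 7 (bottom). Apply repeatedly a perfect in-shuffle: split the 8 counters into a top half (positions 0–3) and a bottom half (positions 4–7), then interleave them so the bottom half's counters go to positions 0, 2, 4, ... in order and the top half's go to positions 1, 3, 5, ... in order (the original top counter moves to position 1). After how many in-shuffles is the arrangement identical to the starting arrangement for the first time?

6

The in-shuffle permutes the 8 positions with cycle lengths [2, 6].
Every counter is home exactly when every cycle has completed a whole number of laps, i.e. after lcm(2, 6) = 6 in-shuffles.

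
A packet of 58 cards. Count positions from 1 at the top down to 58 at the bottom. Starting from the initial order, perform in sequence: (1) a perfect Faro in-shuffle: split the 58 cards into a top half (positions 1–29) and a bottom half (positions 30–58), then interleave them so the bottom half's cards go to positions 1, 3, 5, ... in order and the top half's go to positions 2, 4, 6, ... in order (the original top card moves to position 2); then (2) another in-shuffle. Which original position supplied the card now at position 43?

Undo the operations in reverse order, starting from position 43:
  undo op 2 (in-shuffle, from bottom half): 43 ← 51
  undo op 1 (in-shuffle, from bottom half): 51 ← 55
So the card at position 43 came from original position 55.

55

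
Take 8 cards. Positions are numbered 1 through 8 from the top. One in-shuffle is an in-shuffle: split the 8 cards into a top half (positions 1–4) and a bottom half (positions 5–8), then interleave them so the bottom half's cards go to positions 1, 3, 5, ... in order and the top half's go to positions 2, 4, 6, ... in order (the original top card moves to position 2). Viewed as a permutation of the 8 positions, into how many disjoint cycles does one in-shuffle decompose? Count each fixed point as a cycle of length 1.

Trace each unvisited position around until it returns:
(1 2 4 8 7 5) (3 6)
2 cycles in total.

2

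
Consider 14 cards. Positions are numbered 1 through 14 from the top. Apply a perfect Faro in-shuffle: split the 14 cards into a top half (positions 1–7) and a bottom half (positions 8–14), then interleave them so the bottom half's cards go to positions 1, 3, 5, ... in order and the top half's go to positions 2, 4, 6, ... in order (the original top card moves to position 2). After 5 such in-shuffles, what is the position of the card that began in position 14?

13

Track the card's position through each in-shuffle:
14 → 13 → 11 → 7 → 14 → 13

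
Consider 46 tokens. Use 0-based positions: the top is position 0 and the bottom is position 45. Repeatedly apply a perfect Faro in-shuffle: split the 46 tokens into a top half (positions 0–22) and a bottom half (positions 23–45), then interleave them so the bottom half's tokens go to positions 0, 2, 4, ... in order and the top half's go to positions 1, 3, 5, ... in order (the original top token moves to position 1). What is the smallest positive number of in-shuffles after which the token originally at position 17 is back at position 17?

Follow position 17 under repeated in-shuffles:
17 → 35 → 24 → 2 → 5 → 11 → 23 → 0 → ... → 17 (length 23)
It first returns after 23 in-shuffles.

23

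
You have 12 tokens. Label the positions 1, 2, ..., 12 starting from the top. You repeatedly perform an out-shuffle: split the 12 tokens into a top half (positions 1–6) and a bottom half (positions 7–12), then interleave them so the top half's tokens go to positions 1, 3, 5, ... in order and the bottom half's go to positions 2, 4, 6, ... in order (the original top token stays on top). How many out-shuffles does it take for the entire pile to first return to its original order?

The out-shuffle permutes the 12 positions with cycle lengths [1, 1, 10].
Every token is home exactly when every cycle has completed a whole number of laps, i.e. after lcm(1, 10) = 10 out-shuffles.

10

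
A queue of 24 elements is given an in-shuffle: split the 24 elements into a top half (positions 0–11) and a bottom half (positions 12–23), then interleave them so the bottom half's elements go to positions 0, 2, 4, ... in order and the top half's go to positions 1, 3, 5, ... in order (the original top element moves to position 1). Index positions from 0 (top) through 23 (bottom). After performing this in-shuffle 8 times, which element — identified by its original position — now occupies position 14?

Work backwards from position 14, undoing one in-shuffle at a time:
14 ← 19 ← 9 ← 4 ← 14 ← 19 ← 9 ← 4 ← 14
So the element now at position 14 started at position 14.

14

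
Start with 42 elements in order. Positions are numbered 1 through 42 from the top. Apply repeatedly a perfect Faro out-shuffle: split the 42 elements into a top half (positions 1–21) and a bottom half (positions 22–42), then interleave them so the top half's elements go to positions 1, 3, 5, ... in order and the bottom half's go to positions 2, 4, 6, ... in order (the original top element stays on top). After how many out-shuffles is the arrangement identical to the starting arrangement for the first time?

20

The out-shuffle permutes the 42 positions with cycle lengths [1, 1, 20, 20].
Every element is home exactly when every cycle has completed a whole number of laps, i.e. after lcm(1, 20) = 20 out-shuffles.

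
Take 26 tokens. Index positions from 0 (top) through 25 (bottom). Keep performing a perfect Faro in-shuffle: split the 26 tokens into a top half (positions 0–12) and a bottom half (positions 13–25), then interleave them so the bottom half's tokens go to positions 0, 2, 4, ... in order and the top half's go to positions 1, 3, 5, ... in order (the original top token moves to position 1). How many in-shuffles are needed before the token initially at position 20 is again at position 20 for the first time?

Follow position 20 under repeated in-shuffles:
20 → 14 → 2 → 5 → 11 → 23 → 20
It first returns after 6 in-shuffles.

6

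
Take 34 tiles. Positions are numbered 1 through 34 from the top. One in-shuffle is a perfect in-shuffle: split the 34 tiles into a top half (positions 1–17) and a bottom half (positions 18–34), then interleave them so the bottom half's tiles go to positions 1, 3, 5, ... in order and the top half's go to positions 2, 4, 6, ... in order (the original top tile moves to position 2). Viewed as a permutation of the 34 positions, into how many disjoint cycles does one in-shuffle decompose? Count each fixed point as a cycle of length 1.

5

Trace each unvisited position around until it returns:
(1 2 4 8 16 32 ... len 12) (3 6 12 24 13 26 ... len 12) (5 10 20) (7 14 28 21) (15 30 25)
5 cycles in total.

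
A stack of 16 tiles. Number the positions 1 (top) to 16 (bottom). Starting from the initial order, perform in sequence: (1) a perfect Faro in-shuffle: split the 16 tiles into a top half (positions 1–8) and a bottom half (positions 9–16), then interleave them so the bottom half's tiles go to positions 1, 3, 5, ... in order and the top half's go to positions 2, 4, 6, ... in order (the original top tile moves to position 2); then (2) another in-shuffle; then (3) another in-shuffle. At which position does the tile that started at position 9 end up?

Track the tile from position 9 forward through each operation:
  after op 1 (in-shuffle): 9 → 1
  after op 2 (in-shuffle): 1 → 2
  after op 3 (in-shuffle): 2 → 4

4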